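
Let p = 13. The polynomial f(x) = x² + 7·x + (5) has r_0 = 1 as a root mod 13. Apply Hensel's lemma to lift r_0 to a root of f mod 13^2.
r_1 = 131 (mod 169)

Hensel: r_{i+1} = r_i − f(r_i)·(f′(r_i))^{-1} mod 13^{i+2}, f′(x) = 2x + 7. Iterate:
  r_0 = 1 (mod 13)
  r_1 = 131 (mod 169)
Final: r = 131 satisfies f(r) ≡ 0 mod 13^2.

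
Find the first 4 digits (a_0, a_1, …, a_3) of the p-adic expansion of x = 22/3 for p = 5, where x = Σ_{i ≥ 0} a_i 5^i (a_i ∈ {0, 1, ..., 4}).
(a_0, …, a_3) = (4, 4, 1, 3)

v_5(22/3) = 0 (numerator and denominator both coprime to 5), so x ∈ ℤ_5^×. Compute digits iteratively via a_i = x_i mod 5, x_{i+1} = (x_i − a_i)/5, with x_0 = x:
  x_0 = 22/3;  a_0 = 4;  x_1 = (x_0 − 4)/5 = 2/3
  x_1 = 2/3;  a_1 = 4;  x_2 = (x_1 − 4)/5 = -2/3
  x_2 = -2/3;  a_2 = 1;  x_3 = (x_2 − 1)/5 = -1/3
  x_3 = -1/3;  a_3 = 3;  x_4 = (x_3 − 3)/5 = -2/3
Digits: (4, 4, 1, 3).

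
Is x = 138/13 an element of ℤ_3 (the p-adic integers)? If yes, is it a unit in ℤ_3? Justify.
x ∈ ℤ_3 but not a unit; v_3(x) = 1 > 0

ℤ_3 = {x ∈ ℚ_3 : v_3(x) ≥ 0} and ℤ_3^× = {x ∈ ℤ_3 : v_3(x) = 0}. Here v_3(138/13) = v_3(num) − v_3(den) = 1; compare against these criteria.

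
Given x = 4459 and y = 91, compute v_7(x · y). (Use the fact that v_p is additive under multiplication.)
v_7(405769) = 4

v_p(x) = 3 (factor: 4459 = 7^3 · 13); v_p(y) = 1 (factor: 91 = 7^1 · 13). Additivity: v_p(xy) = v_p(x) + v_p(y) = 3 + 1 = 4. (Direct check: xy = 405769 = 7^4 · (169).)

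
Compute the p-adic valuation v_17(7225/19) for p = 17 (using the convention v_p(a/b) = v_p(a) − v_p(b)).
v_17(7225/19) = 2

Factor powers of 17 from the numerator and denominator of the reduced fraction: 7225 = 17^2 · 25 and 19 = 17^0 · 19. Apply v_p(a/b) = v_p(a) − v_p(b): v_17(7225/19) = 2 − 0 = 2.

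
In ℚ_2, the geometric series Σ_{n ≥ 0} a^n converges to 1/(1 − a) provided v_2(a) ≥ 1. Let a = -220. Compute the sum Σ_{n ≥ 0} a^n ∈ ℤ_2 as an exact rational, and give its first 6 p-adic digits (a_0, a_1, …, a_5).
Σ a^n = 1/(1 − a) = 1/221;  first 6 digits = (1, 0, 1, 0, 1, 1)

v_2(a) = 2 ≥ 1, so the series converges in ℤ_2 to 1/(1 − a) = 1/(1 − (-220)) = 1/221. Expand this rational in ℤ_2: compute digits iteratively via d_i = x_i mod 2, x_{i+1} = (x_i − d_i)/2. The first 6 digits are (1, 0, 1, 0, 1, 1).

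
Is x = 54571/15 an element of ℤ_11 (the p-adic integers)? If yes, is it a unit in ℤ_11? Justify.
x ∈ ℤ_11 but not a unit; v_11(x) = 3 > 0

ℤ_11 = {x ∈ ℚ_11 : v_11(x) ≥ 0} and ℤ_11^× = {x ∈ ℤ_11 : v_11(x) = 0}. Here v_11(54571/15) = v_11(num) − v_11(den) = 3; compare against these criteria.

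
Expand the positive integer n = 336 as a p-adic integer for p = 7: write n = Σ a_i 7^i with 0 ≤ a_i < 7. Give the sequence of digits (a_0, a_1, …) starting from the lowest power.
(a_0, a_1, …) = (0, 6, 6)

Repeated division by 7 gives the digits low-to-high: 336 = 6·7^1 + 6·7^2. Digit sequence: (0, 6, 6).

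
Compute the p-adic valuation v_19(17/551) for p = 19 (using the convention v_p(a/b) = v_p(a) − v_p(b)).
v_19(17/551) = -1

Factor powers of 19 from the numerator and denominator of the reduced fraction: 17 = 19^0 · 17 and 551 = 19^1 · 29. Apply v_p(a/b) = v_p(a) − v_p(b): v_19(17/551) = 0 − 1 = -1.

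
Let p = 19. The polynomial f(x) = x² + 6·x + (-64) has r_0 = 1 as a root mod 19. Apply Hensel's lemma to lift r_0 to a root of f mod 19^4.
r_3 = 55557 (mod 130321)

Hensel: r_{i+1} = r_i − f(r_i)·(f′(r_i))^{-1} mod 19^{i+2}, f′(x) = 2x + 6. Iterate:
  r_0 = 1 (mod 19)
  r_1 = 324 (mod 361)
  r_2 = 685 (mod 6859)
  r_3 = 55557 (mod 130321)
Final: r = 55557 satisfies f(r) ≡ 0 mod 19^4.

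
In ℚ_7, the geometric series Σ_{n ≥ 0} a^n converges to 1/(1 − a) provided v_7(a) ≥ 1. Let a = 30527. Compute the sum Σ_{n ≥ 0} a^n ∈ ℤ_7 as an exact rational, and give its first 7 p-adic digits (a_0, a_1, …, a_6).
Σ a^n = 1/(1 − a) = -1/30526;  first 7 digits = (1, 0, 0, 5, 5, 1, 4)

v_7(a) = 3 ≥ 1, so the series converges in ℤ_7 to 1/(1 − a) = 1/(1 − 30527) = -1/30526. Expand this rational in ℤ_7: compute digits iteratively via d_i = x_i mod 7, x_{i+1} = (x_i − d_i)/7. The first 7 digits are (1, 0, 0, 5, 5, 1, 4).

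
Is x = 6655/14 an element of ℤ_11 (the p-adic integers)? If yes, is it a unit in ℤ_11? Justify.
x ∈ ℤ_11 but not a unit; v_11(x) = 3 > 0

ℤ_11 = {x ∈ ℚ_11 : v_11(x) ≥ 0} and ℤ_11^× = {x ∈ ℤ_11 : v_11(x) = 0}. Here v_11(6655/14) = v_11(num) − v_11(den) = 3; compare against these criteria.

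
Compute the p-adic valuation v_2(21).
v_2(21) = 0

v_2(n) is the largest exponent k such that 2^k divides n. Factor out: 21 = 2^0 · 21. (Sign doesn't affect v_p.) So v_2(21) = 0.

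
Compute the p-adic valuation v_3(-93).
v_3(-93) = 1

v_3(n) is the largest exponent k such that 3^k divides n. Factor out: -93 = -3^1 · 31. (Sign doesn't affect v_p.) So v_3(-93) = 1.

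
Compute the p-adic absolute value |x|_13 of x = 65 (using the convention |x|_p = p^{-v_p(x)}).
|65|_13 = 1/13

Step 1 — compute v_13(x) by factoring powers of 13 out of the numerator and denominator: v_13(65) = 1. Step 2 — apply |x|_p = p^{-v_p(x)} = 13^{-1} = 1/13.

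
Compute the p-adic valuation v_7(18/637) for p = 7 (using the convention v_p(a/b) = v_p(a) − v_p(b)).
v_7(18/637) = -2

Factor powers of 7 from the numerator and denominator of the reduced fraction: 18 = 7^0 · 18 and 637 = 7^2 · 13. Apply v_p(a/b) = v_p(a) − v_p(b): v_7(18/637) = 0 − 2 = -2.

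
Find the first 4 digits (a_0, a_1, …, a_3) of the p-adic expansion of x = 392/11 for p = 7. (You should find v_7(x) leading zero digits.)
(a_0, …, a_3) = (0, 0, 2, 3)

v_7(392/11) = 2, so a_0 = ... = a_1 = 0. Factor out: x = 7^2 · u with u = 8/11 a unit in ℤ_7. Expand u iteratively via a_{v+i} = u_i mod 7, u_{i+1} = (u_i − a_{v+i})/7:
  u_0 = 8/11;  a_2 = 2;  u_1 = (u_0 − 2)/7 = -2/11
  u_1 = -2/11;  a_3 = 3;  u_2 = (u_1 − 3)/7 = -5/11
Digits: (0, 0, 2, 3).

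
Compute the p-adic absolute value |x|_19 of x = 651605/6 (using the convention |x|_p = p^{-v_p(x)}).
|651605/6|_19 = 1/130321

Step 1 — compute v_19(x) by factoring powers of 19 out of the numerator and denominator: v_19(651605/6) = 4. Step 2 — apply |x|_p = p^{-v_p(x)} = 19^{-4} = 1/130321.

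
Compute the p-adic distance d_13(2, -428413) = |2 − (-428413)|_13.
d_13(2, -428413) = 1/28561

Step 1 — x − y = 2 − (-428413) = 428415. Step 2 — v_13(428415) = 4 (factor: 428415 = (13^4 · 15); the sign does not affect v_p). Step 3 — |x − y|_13 = 13^{-4} = 1/28561.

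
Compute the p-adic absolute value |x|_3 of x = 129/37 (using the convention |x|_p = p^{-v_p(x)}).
|129/37|_3 = 1/3

Step 1 — compute v_3(x) by factoring powers of 3 out of the numerator and denominator: v_3(129/37) = 1. Step 2 — apply |x|_p = p^{-v_p(x)} = 3^{-1} = 1/3.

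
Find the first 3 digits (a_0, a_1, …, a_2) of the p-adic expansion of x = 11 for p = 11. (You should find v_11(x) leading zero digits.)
(a_0, …, a_2) = (0, 1, 0)

v_11(11) = 1, so a_0 = ... = a_0 = 0. Factor out: x = 11^1 · u with u = 1 a unit in ℤ_11. Expand u iteratively via a_{v+i} = u_i mod 11, u_{i+1} = (u_i − a_{v+i})/11:
  u_0 = 1;  a_1 = 1;  u_1 = (u_0 − 1)/11 = 0
  u_1 = 0;  a_2 = 0;  u_2 = (u_1 − 0)/11 = 0
Digits: (0, 1, 0).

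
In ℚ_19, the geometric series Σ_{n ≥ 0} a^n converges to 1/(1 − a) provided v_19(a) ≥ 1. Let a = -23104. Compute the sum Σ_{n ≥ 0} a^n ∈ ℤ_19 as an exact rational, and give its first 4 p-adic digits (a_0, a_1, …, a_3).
Σ a^n = 1/(1 − a) = 1/23105;  first 4 digits = (1, 0, 12, 15)

v_19(a) = 2 ≥ 1, so the series converges in ℤ_19 to 1/(1 − a) = 1/(1 − (-23104)) = 1/23105. Expand this rational in ℤ_19: compute digits iteratively via d_i = x_i mod 19, x_{i+1} = (x_i − d_i)/19. The first 4 digits are (1, 0, 12, 15).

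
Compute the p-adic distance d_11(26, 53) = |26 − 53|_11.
d_11(26, 53) = 1

Step 1 — x − y = 26 − 53 = -27. Step 2 — v_11(-27) = 0 (factor: -27 = −(11^0 · 27); the sign does not affect v_p). Step 3 — |x − y|_11 = 11^{0} = 1.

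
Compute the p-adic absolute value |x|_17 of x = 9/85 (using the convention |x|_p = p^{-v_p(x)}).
|9/85|_17 = 17

Step 1 — compute v_17(x) by factoring powers of 17 out of the numerator and denominator: v_17(9/85) = -1. Step 2 — apply |x|_p = p^{-v_p(x)} = 17^{1} = 17.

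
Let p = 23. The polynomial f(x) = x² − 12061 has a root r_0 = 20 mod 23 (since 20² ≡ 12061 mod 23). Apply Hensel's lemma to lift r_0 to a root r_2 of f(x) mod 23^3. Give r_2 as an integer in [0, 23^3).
r_2 = 8921 (mod 12167)

Hensel's recurrence: r_{i+1} = r_i − f(r_i)·(f′(r_i))^{-1} mod 23^{i+2}, with f′(x) = 2x. Iterate:
  r_0 = 20 (mod 23)
  r_1 = 457 (mod 529)
  r_2 = 8921 (mod 12167)
Final: r_2 = 8921, and one checks f(r_2) ≡ 0 mod 23^3.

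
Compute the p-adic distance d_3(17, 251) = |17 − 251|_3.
d_3(17, 251) = 1/9

Step 1 — x − y = 17 − 251 = -234. Step 2 — v_3(-234) = 2 (factor: -234 = −(3^2 · 26); the sign does not affect v_p). Step 3 — |x − y|_3 = 3^{-2} = 1/9.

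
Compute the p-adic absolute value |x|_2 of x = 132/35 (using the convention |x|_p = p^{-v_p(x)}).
|132/35|_2 = 1/4

Step 1 — compute v_2(x) by factoring powers of 2 out of the numerator and denominator: v_2(132/35) = 2. Step 2 — apply |x|_p = p^{-v_p(x)} = 2^{-2} = 1/4.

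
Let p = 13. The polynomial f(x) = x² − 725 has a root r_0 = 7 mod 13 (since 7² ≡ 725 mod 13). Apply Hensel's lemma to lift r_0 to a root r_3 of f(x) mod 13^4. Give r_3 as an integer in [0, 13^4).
r_3 = 20456 (mod 28561)

Hensel's recurrence: r_{i+1} = r_i − f(r_i)·(f′(r_i))^{-1} mod 13^{i+2}, with f′(x) = 2x. Iterate:
  r_0 = 7 (mod 13)
  r_1 = 7 (mod 169)
  r_2 = 683 (mod 2197)
  r_3 = 20456 (mod 28561)
Final: r_3 = 20456, and one checks f(r_3) ≡ 0 mod 13^4.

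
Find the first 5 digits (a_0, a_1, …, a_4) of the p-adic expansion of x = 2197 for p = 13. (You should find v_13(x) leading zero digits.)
(a_0, …, a_4) = (0, 0, 0, 1, 0)

v_13(2197) = 3, so a_0 = ... = a_2 = 0. Factor out: x = 13^3 · u with u = 1 a unit in ℤ_13. Expand u iteratively via a_{v+i} = u_i mod 13, u_{i+1} = (u_i − a_{v+i})/13:
  u_0 = 1;  a_3 = 1;  u_1 = (u_0 − 1)/13 = 0
  u_1 = 0;  a_4 = 0;  u_2 = (u_1 − 0)/13 = 0
Digits: (0, 0, 0, 1, 0).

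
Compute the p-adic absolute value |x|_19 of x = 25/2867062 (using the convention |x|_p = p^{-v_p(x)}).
|25/2867062|_19 = 130321

Step 1 — compute v_19(x) by factoring powers of 19 out of the numerator and denominator: v_19(25/2867062) = -4. Step 2 — apply |x|_p = p^{-v_p(x)} = 19^{4} = 130321.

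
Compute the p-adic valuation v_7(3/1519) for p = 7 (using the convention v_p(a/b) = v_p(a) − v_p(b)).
v_7(3/1519) = -2

Factor powers of 7 from the numerator and denominator of the reduced fraction: 3 = 7^0 · 3 and 1519 = 7^2 · 31. Apply v_p(a/b) = v_p(a) − v_p(b): v_7(3/1519) = 0 − 2 = -2.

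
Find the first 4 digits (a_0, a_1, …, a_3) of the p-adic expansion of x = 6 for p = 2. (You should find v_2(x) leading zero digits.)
(a_0, …, a_3) = (0, 1, 1, 0)

v_2(6) = 1, so a_0 = ... = a_0 = 0. Factor out: x = 2^1 · u with u = 3 a unit in ℤ_2. Expand u iteratively via a_{v+i} = u_i mod 2, u_{i+1} = (u_i − a_{v+i})/2:
  u_0 = 3;  a_1 = 1;  u_1 = (u_0 − 1)/2 = 1
  u_1 = 1;  a_2 = 1;  u_2 = (u_1 − 1)/2 = 0
  u_2 = 0;  a_3 = 0;  u_3 = (u_2 − 0)/2 = 0
Digits: (0, 1, 1, 0).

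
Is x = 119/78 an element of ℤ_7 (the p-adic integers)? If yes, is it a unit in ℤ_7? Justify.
x ∈ ℤ_7 but not a unit; v_7(x) = 1 > 0

ℤ_7 = {x ∈ ℚ_7 : v_7(x) ≥ 0} and ℤ_7^× = {x ∈ ℤ_7 : v_7(x) = 0}. Here v_7(119/78) = v_7(num) − v_7(den) = 1; compare against these criteria.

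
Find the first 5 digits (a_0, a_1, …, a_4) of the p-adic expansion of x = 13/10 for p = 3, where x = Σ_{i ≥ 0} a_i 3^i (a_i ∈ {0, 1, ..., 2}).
(a_0, …, a_4) = (1, 1, 0, 2, 2)

v_3(13/10) = 0 (numerator and denominator both coprime to 3), so x ∈ ℤ_3^×. Compute digits iteratively via a_i = x_i mod 3, x_{i+1} = (x_i − a_i)/3, with x_0 = x:
  x_0 = 13/10;  a_0 = 1;  x_1 = (x_0 − 1)/3 = 1/10
  x_1 = 1/10;  a_1 = 1;  x_2 = (x_1 − 1)/3 = -3/10
  x_2 = -3/10;  a_2 = 0;  x_3 = (x_2 − 0)/3 = -1/10
  x_3 = -1/10;  a_3 = 2;  x_4 = (x_3 − 2)/3 = -7/10
  x_4 = -7/10;  a_4 = 2;  x_5 = (x_4 − 2)/3 = -9/10
Digits: (1, 1, 0, 2, 2).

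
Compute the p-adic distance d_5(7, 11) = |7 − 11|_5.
d_5(7, 11) = 1

Step 1 — x − y = 7 − 11 = -4. Step 2 — v_5(-4) = 0 (factor: -4 = −(5^0 · 4); the sign does not affect v_p). Step 3 — |x − y|_5 = 5^{0} = 1.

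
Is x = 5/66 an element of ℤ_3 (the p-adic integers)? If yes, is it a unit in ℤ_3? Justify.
x ∉ ℤ_3 (v_3(x) = -1 < 0)

ℤ_3 = {x ∈ ℚ_3 : v_3(x) ≥ 0} and ℤ_3^× = {x ∈ ℤ_3 : v_3(x) = 0}. Here v_3(5/66) = v_3(num) − v_3(den) = -1; compare against these criteria.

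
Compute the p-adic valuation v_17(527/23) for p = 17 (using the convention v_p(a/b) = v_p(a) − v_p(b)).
v_17(527/23) = 1

Factor powers of 17 from the numerator and denominator of the reduced fraction: 527 = 17^1 · 31 and 23 = 17^0 · 23. Apply v_p(a/b) = v_p(a) − v_p(b): v_17(527/23) = 1 − 0 = 1.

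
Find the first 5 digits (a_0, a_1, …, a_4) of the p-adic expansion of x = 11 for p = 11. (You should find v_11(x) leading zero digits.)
(a_0, …, a_4) = (0, 1, 0, 0, 0)

v_11(11) = 1, so a_0 = ... = a_0 = 0. Factor out: x = 11^1 · u with u = 1 a unit in ℤ_11. Expand u iteratively via a_{v+i} = u_i mod 11, u_{i+1} = (u_i − a_{v+i})/11:
  u_0 = 1;  a_1 = 1;  u_1 = (u_0 − 1)/11 = 0
  u_1 = 0;  a_2 = 0;  u_2 = (u_1 − 0)/11 = 0
  u_2 = 0;  a_3 = 0;  u_3 = (u_2 − 0)/11 = 0
  u_3 = 0;  a_4 = 0;  u_4 = (u_3 − 0)/11 = 0
Digits: (0, 1, 0, 0, 0).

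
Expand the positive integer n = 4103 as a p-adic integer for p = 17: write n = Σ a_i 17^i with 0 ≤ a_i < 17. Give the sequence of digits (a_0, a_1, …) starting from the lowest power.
(a_0, a_1, …) = (6, 3, 14)

Repeated division by 17 gives the digits low-to-high: 4103 = 6 + 3·17^1 + 14·17^2. Digit sequence: (6, 3, 14).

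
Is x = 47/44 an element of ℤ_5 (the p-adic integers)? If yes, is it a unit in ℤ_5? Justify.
x ∈ ℤ_5^× (unit); v_5(x) = 0

ℤ_5 = {x ∈ ℚ_5 : v_5(x) ≥ 0} and ℤ_5^× = {x ∈ ℤ_5 : v_5(x) = 0}. Here v_5(47/44) = v_5(num) − v_5(den) = 0; compare against these criteria.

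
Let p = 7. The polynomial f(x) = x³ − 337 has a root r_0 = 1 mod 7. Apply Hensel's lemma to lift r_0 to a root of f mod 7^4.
r_3 = 946 (mod 2401)

Hensel: r_{i+1} = r_i − f(r_i)/f′(r_i) mod 7^{i+2}, where f′(x) = 3x². Iterate:
  r_0 = 1 (mod 7)
  r_1 = 15 (mod 49)
  r_2 = 260 (mod 343)
  r_3 = 946 (mod 2401)
Final: r = 946 with f(r) ≡ 0 mod 7^4.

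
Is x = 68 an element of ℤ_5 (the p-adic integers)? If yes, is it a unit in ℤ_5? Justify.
x ∈ ℤ_5^× (unit); v_5(x) = 0

ℤ_5 = {x ∈ ℚ_5 : v_5(x) ≥ 0} and ℤ_5^× = {x ∈ ℤ_5 : v_5(x) = 0}. Here v_5(68) = v_5(num) − v_5(den) = 0; compare against these criteria.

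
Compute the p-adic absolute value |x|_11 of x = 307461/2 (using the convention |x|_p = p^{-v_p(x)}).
|307461/2|_11 = 1/14641

Step 1 — compute v_11(x) by factoring powers of 11 out of the numerator and denominator: v_11(307461/2) = 4. Step 2 — apply |x|_p = p^{-v_p(x)} = 11^{-4} = 1/14641.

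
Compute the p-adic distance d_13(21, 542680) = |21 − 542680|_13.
d_13(21, 542680) = 1/28561

Step 1 — x − y = 21 − 542680 = -542659. Step 2 — v_13(-542659) = 4 (factor: -542659 = −(13^4 · 19); the sign does not affect v_p). Step 3 — |x − y|_13 = 13^{-4} = 1/28561.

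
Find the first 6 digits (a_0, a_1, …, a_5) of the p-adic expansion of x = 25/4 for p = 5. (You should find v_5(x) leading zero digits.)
(a_0, …, a_5) = (0, 0, 4, 3, 3, 3)

v_5(25/4) = 2, so a_0 = ... = a_1 = 0. Factor out: x = 5^2 · u with u = 1/4 a unit in ℤ_5. Expand u iteratively via a_{v+i} = u_i mod 5, u_{i+1} = (u_i − a_{v+i})/5:
  u_0 = 1/4;  a_2 = 4;  u_1 = (u_0 − 4)/5 = -3/4
  u_1 = -3/4;  a_3 = 3;  u_2 = (u_1 − 3)/5 = -3/4
  u_2 = -3/4;  a_4 = 3;  u_3 = (u_2 − 3)/5 = -3/4
  u_3 = -3/4;  a_5 = 3;  u_4 = (u_3 − 3)/5 = -3/4
Digits: (0, 0, 4, 3, 3, 3).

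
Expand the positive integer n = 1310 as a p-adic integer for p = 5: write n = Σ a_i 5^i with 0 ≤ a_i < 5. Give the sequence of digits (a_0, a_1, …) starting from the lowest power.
(a_0, a_1, …) = (0, 2, 2, 0, 2)

Repeated division by 5 gives the digits low-to-high: 1310 = 2·5^1 + 2·5^2 + 2·5^4. Digit sequence: (0, 2, 2, 0, 2).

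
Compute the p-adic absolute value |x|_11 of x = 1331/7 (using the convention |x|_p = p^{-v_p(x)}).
|1331/7|_11 = 1/1331

Step 1 — compute v_11(x) by factoring powers of 11 out of the numerator and denominator: v_11(1331/7) = 3. Step 2 — apply |x|_p = p^{-v_p(x)} = 11^{-3} = 1/1331.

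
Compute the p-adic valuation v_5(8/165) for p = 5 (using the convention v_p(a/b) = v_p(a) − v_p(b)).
v_5(8/165) = -1

Factor powers of 5 from the numerator and denominator of the reduced fraction: 8 = 5^0 · 8 and 165 = 5^1 · 33. Apply v_p(a/b) = v_p(a) − v_p(b): v_5(8/165) = 0 − 1 = -1.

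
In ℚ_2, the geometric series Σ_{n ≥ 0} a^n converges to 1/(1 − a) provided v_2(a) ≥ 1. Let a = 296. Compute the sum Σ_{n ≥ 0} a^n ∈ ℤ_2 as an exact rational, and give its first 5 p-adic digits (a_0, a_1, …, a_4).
Σ a^n = 1/(1 − a) = -1/295;  first 5 digits = (1, 0, 0, 1, 0)

v_2(a) = 3 ≥ 1, so the series converges in ℤ_2 to 1/(1 − a) = 1/(1 − 296) = -1/295. Expand this rational in ℤ_2: compute digits iteratively via d_i = x_i mod 2, x_{i+1} = (x_i − d_i)/2. The first 5 digits are (1, 0, 0, 1, 0).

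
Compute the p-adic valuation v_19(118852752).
v_19(118852752) = 5

v_19(n) is the largest exponent k such that 19^k divides n. Factor out: 118852752 = 19^5 · 48. (Sign doesn't affect v_p.) So v_19(118852752) = 5.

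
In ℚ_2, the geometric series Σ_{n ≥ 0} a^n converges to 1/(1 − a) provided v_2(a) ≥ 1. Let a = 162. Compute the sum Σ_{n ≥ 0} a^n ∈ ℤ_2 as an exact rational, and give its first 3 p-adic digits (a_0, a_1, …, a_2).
Σ a^n = 1/(1 − a) = -1/161;  first 3 digits = (1, 1, 1)

v_2(a) = 1 ≥ 1, so the series converges in ℤ_2 to 1/(1 − a) = 1/(1 − 162) = -1/161. Expand this rational in ℤ_2: compute digits iteratively via d_i = x_i mod 2, x_{i+1} = (x_i − d_i)/2. The first 3 digits are (1, 1, 1).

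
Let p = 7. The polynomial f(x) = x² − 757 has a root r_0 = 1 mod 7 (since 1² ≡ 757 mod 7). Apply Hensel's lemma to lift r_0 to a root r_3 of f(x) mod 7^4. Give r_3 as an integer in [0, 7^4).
r_3 = 1996 (mod 2401)

Hensel's recurrence: r_{i+1} = r_i − f(r_i)·(f′(r_i))^{-1} mod 7^{i+2}, with f′(x) = 2x. Iterate:
  r_0 = 1 (mod 7)
  r_1 = 36 (mod 49)
  r_2 = 281 (mod 343)
  r_3 = 1996 (mod 2401)
Final: r_3 = 1996, and one checks f(r_3) ≡ 0 mod 7^4.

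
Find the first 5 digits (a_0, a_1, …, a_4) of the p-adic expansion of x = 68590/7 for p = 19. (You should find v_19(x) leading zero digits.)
(a_0, …, a_4) = (0, 0, 0, 15, 2)

v_19(68590/7) = 3, so a_0 = ... = a_2 = 0. Factor out: x = 19^3 · u with u = 10/7 a unit in ℤ_19. Expand u iteratively via a_{v+i} = u_i mod 19, u_{i+1} = (u_i − a_{v+i})/19:
  u_0 = 10/7;  a_3 = 15;  u_1 = (u_0 − 15)/19 = -5/7
  u_1 = -5/7;  a_4 = 2;  u_2 = (u_1 − 2)/19 = -1/7
Digits: (0, 0, 0, 15, 2).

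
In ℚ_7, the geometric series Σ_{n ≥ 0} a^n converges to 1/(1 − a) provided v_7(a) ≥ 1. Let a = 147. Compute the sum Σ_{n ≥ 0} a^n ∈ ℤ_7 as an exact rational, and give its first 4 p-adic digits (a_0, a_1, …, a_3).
Σ a^n = 1/(1 − a) = -1/146;  first 4 digits = (1, 0, 3, 0)

v_7(a) = 2 ≥ 1, so the series converges in ℤ_7 to 1/(1 − a) = 1/(1 − 147) = -1/146. Expand this rational in ℤ_7: compute digits iteratively via d_i = x_i mod 7, x_{i+1} = (x_i − d_i)/7. The first 4 digits are (1, 0, 3, 0).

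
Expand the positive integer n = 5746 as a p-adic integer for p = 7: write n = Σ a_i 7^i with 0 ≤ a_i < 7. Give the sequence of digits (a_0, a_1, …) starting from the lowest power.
(a_0, a_1, …) = (6, 1, 5, 2, 2)

Repeated division by 7 gives the digits low-to-high: 5746 = 6 + 1·7^1 + 5·7^2 + 2·7^3 + 2·7^4. Digit sequence: (6, 1, 5, 2, 2).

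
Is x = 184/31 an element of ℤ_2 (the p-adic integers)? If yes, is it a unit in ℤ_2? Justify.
x ∈ ℤ_2 but not a unit; v_2(x) = 3 > 0

ℤ_2 = {x ∈ ℚ_2 : v_2(x) ≥ 0} and ℤ_2^× = {x ∈ ℤ_2 : v_2(x) = 0}. Here v_2(184/31) = v_2(num) − v_2(den) = 3; compare against these criteria.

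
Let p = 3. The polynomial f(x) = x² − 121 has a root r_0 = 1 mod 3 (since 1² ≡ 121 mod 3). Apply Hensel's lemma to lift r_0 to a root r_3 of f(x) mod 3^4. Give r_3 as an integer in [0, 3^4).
r_3 = 70 (mod 81)

Hensel's recurrence: r_{i+1} = r_i − f(r_i)·(f′(r_i))^{-1} mod 3^{i+2}, with f′(x) = 2x. Iterate:
  r_0 = 1 (mod 3)
  r_1 = 7 (mod 9)
  r_2 = 16 (mod 27)
  r_3 = 70 (mod 81)
Final: r_3 = 70, and one checks f(r_3) ≡ 0 mod 3^4.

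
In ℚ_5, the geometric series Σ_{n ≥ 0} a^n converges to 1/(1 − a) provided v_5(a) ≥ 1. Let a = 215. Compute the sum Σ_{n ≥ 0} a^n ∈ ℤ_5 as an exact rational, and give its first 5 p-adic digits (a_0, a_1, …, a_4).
Σ a^n = 1/(1 − a) = -1/214;  first 5 digits = (1, 3, 2, 3, 1)

v_5(a) = 1 ≥ 1, so the series converges in ℤ_5 to 1/(1 − a) = 1/(1 − 215) = -1/214. Expand this rational in ℤ_5: compute digits iteratively via d_i = x_i mod 5, x_{i+1} = (x_i − d_i)/5. The first 5 digits are (1, 3, 2, 3, 1).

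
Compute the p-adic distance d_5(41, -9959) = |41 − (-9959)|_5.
d_5(41, -9959) = 1/625

Step 1 — x − y = 41 − (-9959) = 10000. Step 2 — v_5(10000) = 4 (factor: 10000 = (5^4 · 16); the sign does not affect v_p). Step 3 — |x − y|_5 = 5^{-4} = 1/625.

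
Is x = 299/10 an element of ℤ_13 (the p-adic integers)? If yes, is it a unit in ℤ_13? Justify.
x ∈ ℤ_13 but not a unit; v_13(x) = 1 > 0

ℤ_13 = {x ∈ ℚ_13 : v_13(x) ≥ 0} and ℤ_13^× = {x ∈ ℤ_13 : v_13(x) = 0}. Here v_13(299/10) = v_13(num) − v_13(den) = 1; compare against these criteria.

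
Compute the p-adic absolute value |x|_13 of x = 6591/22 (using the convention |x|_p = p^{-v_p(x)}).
|6591/22|_13 = 1/2197

Step 1 — compute v_13(x) by factoring powers of 13 out of the numerator and denominator: v_13(6591/22) = 3. Step 2 — apply |x|_p = p^{-v_p(x)} = 13^{-3} = 1/2197.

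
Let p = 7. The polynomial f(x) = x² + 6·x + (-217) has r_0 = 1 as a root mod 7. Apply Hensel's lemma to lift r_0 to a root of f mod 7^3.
r_2 = 260 (mod 343)

Hensel: r_{i+1} = r_i − f(r_i)·(f′(r_i))^{-1} mod 7^{i+2}, f′(x) = 2x + 6. Iterate:
  r_0 = 1 (mod 7)
  r_1 = 15 (mod 49)
  r_2 = 260 (mod 343)
Final: r = 260 satisfies f(r) ≡ 0 mod 7^3.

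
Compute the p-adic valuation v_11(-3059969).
v_11(-3059969) = 5

v_11(n) is the largest exponent k such that 11^k divides n. Factor out: -3059969 = -11^5 · 19. (Sign doesn't affect v_p.) So v_11(-3059969) = 5.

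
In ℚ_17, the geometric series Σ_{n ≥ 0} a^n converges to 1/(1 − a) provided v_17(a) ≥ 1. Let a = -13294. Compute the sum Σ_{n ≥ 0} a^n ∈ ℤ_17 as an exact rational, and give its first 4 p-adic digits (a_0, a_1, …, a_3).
Σ a^n = 1/(1 − a) = 1/13295;  first 4 digits = (1, 0, 5, 14)

v_17(a) = 2 ≥ 1, so the series converges in ℤ_17 to 1/(1 − a) = 1/(1 − (-13294)) = 1/13295. Expand this rational in ℤ_17: compute digits iteratively via d_i = x_i mod 17, x_{i+1} = (x_i − d_i)/17. The first 4 digits are (1, 0, 5, 14).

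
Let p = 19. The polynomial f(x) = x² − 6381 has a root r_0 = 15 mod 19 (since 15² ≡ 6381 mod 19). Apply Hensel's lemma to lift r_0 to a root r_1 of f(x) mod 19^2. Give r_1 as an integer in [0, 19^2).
r_1 = 148 (mod 361)

Hensel's recurrence: r_{i+1} = r_i − f(r_i)·(f′(r_i))^{-1} mod 19^{i+2}, with f′(x) = 2x. Iterate:
  r_0 = 15 (mod 19)
  r_1 = 148 (mod 361)
Final: r_1 = 148, and one checks f(r_1) ≡ 0 mod 19^2.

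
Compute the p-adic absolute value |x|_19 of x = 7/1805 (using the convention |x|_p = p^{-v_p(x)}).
|7/1805|_19 = 361

Step 1 — compute v_19(x) by factoring powers of 19 out of the numerator and denominator: v_19(7/1805) = -2. Step 2 — apply |x|_p = p^{-v_p(x)} = 19^{2} = 361.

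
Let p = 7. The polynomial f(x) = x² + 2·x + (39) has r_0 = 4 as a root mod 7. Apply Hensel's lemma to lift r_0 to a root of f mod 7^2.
r_1 = 32 (mod 49)

Hensel: r_{i+1} = r_i − f(r_i)·(f′(r_i))^{-1} mod 7^{i+2}, f′(x) = 2x + 2. Iterate:
  r_0 = 4 (mod 7)
  r_1 = 32 (mod 49)
Final: r = 32 satisfies f(r) ≡ 0 mod 7^2.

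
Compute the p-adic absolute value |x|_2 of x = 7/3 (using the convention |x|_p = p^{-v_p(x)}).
|7/3|_2 = 1

Step 1 — compute v_2(x) by factoring powers of 2 out of the numerator and denominator: v_2(7/3) = 0. Step 2 — apply |x|_p = p^{-v_p(x)} = 2^{0} = 1.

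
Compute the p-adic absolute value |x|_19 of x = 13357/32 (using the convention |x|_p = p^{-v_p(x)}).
|13357/32|_19 = 1/361

Step 1 — compute v_19(x) by factoring powers of 19 out of the numerator and denominator: v_19(13357/32) = 2. Step 2 — apply |x|_p = p^{-v_p(x)} = 19^{-2} = 1/361.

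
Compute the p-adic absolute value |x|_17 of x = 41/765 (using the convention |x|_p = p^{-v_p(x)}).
|41/765|_17 = 17

Step 1 — compute v_17(x) by factoring powers of 17 out of the numerator and denominator: v_17(41/765) = -1. Step 2 — apply |x|_p = p^{-v_p(x)} = 17^{1} = 17.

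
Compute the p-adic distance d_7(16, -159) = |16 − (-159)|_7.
d_7(16, -159) = 1/7

Step 1 — x − y = 16 − (-159) = 175. Step 2 — v_7(175) = 1 (factor: 175 = (7^1 · 25); the sign does not affect v_p). Step 3 — |x − y|_7 = 7^{-1} = 1/7.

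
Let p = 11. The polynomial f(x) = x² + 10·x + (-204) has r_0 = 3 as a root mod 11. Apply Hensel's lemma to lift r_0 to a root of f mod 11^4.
r_3 = 13588 (mod 14641)

Hensel: r_{i+1} = r_i − f(r_i)·(f′(r_i))^{-1} mod 11^{i+2}, f′(x) = 2x + 10. Iterate:
  r_0 = 3 (mod 11)
  r_1 = 36 (mod 121)
  r_2 = 278 (mod 1331)
  r_3 = 13588 (mod 14641)
Final: r = 13588 satisfies f(r) ≡ 0 mod 11^4.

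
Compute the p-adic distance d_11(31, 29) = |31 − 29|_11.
d_11(31, 29) = 1

Step 1 — x − y = 31 − 29 = 2. Step 2 — v_11(2) = 0 (factor: 2 = (11^0 · 2); the sign does not affect v_p). Step 3 — |x − y|_11 = 11^{0} = 1.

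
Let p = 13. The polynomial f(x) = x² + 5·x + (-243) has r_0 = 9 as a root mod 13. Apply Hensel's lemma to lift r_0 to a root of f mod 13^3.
r_2 = 139 (mod 2197)

Hensel: r_{i+1} = r_i − f(r_i)·(f′(r_i))^{-1} mod 13^{i+2}, f′(x) = 2x + 5. Iterate:
  r_0 = 9 (mod 13)
  r_1 = 139 (mod 169)
  r_2 = 139 (mod 2197)
Final: r = 139 satisfies f(r) ≡ 0 mod 13^3.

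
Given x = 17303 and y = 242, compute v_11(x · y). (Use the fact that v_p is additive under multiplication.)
v_11(4187326) = 5

v_p(x) = 3 (factor: 17303 = 11^3 · 13); v_p(y) = 2 (factor: 242 = 11^2 · 2). Additivity: v_p(xy) = v_p(x) + v_p(y) = 3 + 2 = 5. (Direct check: xy = 4187326 = 11^5 · (26).)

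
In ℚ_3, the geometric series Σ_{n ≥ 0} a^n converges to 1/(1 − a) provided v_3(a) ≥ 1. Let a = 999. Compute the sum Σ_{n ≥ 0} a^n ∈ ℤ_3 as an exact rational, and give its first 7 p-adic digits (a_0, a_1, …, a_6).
Σ a^n = 1/(1 − a) = -1/998;  first 7 digits = (1, 0, 0, 1, 0, 1, 2)

v_3(a) = 3 ≥ 1, so the series converges in ℤ_3 to 1/(1 − a) = 1/(1 − 999) = -1/998. Expand this rational in ℤ_3: compute digits iteratively via d_i = x_i mod 3, x_{i+1} = (x_i − d_i)/3. The first 7 digits are (1, 0, 0, 1, 0, 1, 2).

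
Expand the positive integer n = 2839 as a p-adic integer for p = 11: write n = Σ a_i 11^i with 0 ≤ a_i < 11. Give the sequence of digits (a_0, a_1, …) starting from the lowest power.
(a_0, a_1, …) = (1, 5, 1, 2)

Repeated division by 11 gives the digits low-to-high: 2839 = 1 + 5·11^1 + 1·11^2 + 2·11^3. Digit sequence: (1, 5, 1, 2).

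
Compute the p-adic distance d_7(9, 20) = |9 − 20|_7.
d_7(9, 20) = 1

Step 1 — x − y = 9 − 20 = -11. Step 2 — v_7(-11) = 0 (factor: -11 = −(7^0 · 11); the sign does not affect v_p). Step 3 — |x − y|_7 = 7^{0} = 1.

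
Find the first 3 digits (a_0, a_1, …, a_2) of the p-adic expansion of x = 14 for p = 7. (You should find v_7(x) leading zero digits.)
(a_0, …, a_2) = (0, 2, 0)

v_7(14) = 1, so a_0 = ... = a_0 = 0. Factor out: x = 7^1 · u with u = 2 a unit in ℤ_7. Expand u iteratively via a_{v+i} = u_i mod 7, u_{i+1} = (u_i − a_{v+i})/7:
  u_0 = 2;  a_1 = 2;  u_1 = (u_0 − 2)/7 = 0
  u_1 = 0;  a_2 = 0;  u_2 = (u_1 − 0)/7 = 0
Digits: (0, 2, 0).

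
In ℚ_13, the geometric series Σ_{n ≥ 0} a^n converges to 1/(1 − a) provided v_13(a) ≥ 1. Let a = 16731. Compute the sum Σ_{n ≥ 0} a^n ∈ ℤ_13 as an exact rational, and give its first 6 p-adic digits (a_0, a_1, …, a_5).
Σ a^n = 1/(1 − a) = -1/16730;  first 6 digits = (1, 0, 8, 7, 12, 12)

v_13(a) = 2 ≥ 1, so the series converges in ℤ_13 to 1/(1 − a) = 1/(1 − 16731) = -1/16730. Expand this rational in ℤ_13: compute digits iteratively via d_i = x_i mod 13, x_{i+1} = (x_i − d_i)/13. The first 6 digits are (1, 0, 8, 7, 12, 12).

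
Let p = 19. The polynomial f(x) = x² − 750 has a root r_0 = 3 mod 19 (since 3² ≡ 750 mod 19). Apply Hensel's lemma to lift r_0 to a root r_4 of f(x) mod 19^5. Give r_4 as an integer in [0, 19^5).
r_4 = 253368 (mod 2476099)

Hensel's recurrence: r_{i+1} = r_i − f(r_i)·(f′(r_i))^{-1} mod 19^{i+2}, with f′(x) = 2x. Iterate:
  r_0 = 3 (mod 19)
  r_1 = 307 (mod 361)
  r_2 = 6444 (mod 6859)
  r_3 = 123047 (mod 130321)
  r_4 = 253368 (mod 2476099)
Final: r_4 = 253368, and one checks f(r_4) ≡ 0 mod 19^5.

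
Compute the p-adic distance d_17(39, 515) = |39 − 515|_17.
d_17(39, 515) = 1/17

Step 1 — x − y = 39 − 515 = -476. Step 2 — v_17(-476) = 1 (factor: -476 = −(17^1 · 28); the sign does not affect v_p). Step 3 — |x − y|_17 = 17^{-1} = 1/17.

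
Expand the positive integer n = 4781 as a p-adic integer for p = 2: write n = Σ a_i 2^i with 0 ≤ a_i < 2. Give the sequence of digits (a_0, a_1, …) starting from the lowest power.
(a_0, a_1, …) = (1, 0, 1, 1, 0, 1, 0, 1, 0, 1, 0, 0, 1)

Repeated division by 2 gives the digits low-to-high: 4781 = 1 + 1·2^2 + 1·2^3 + 1·2^5 + 1·2^7 + 1·2^9 + 1·2^12. Digit sequence: (1, 0, 1, 1, 0, 1, 0, 1, 0, 1, 0, 0, 1).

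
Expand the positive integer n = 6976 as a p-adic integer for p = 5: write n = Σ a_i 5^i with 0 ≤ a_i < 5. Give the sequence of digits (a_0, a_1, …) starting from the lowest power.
(a_0, a_1, …) = (1, 0, 4, 0, 1, 2)

Repeated division by 5 gives the digits low-to-high: 6976 = 1 + 4·5^2 + 1·5^4 + 2·5^5. Digit sequence: (1, 0, 4, 0, 1, 2).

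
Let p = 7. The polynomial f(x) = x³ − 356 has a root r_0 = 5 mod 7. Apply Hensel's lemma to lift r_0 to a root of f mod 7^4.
r_3 = 698 (mod 2401)

Hensel: r_{i+1} = r_i − f(r_i)/f′(r_i) mod 7^{i+2}, where f′(x) = 3x². Iterate:
  r_0 = 5 (mod 7)
  r_1 = 12 (mod 49)
  r_2 = 12 (mod 343)
  r_3 = 698 (mod 2401)
Final: r = 698 with f(r) ≡ 0 mod 7^4.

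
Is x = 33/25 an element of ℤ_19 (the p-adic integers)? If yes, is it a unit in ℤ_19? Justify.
x ∈ ℤ_19^× (unit); v_19(x) = 0

ℤ_19 = {x ∈ ℚ_19 : v_19(x) ≥ 0} and ℤ_19^× = {x ∈ ℤ_19 : v_19(x) = 0}. Here v_19(33/25) = v_19(num) − v_19(den) = 0; compare against these criteria.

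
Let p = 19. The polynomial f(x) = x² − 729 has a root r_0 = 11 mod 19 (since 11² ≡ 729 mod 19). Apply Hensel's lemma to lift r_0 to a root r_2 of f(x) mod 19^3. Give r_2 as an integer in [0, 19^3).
r_2 = 6832 (mod 6859)

Hensel's recurrence: r_{i+1} = r_i − f(r_i)·(f′(r_i))^{-1} mod 19^{i+2}, with f′(x) = 2x. Iterate:
  r_0 = 11 (mod 19)
  r_1 = 334 (mod 361)
  r_2 = 6832 (mod 6859)
Final: r_2 = 6832, and one checks f(r_2) ≡ 0 mod 19^3.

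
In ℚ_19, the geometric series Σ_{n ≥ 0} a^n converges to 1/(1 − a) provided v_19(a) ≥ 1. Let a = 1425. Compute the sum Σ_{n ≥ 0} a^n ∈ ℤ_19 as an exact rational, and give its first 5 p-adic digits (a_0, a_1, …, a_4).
Σ a^n = 1/(1 − a) = -1/1424;  first 5 digits = (1, 18, 4, 10, 9)

v_19(a) = 1 ≥ 1, so the series converges in ℤ_19 to 1/(1 − a) = 1/(1 − 1425) = -1/1424. Expand this rational in ℤ_19: compute digits iteratively via d_i = x_i mod 19, x_{i+1} = (x_i − d_i)/19. The first 5 digits are (1, 18, 4, 10, 9).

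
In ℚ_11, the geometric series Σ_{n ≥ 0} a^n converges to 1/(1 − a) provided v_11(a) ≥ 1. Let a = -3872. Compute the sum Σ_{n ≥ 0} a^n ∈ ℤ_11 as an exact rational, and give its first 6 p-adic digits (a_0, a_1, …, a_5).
Σ a^n = 1/(1 − a) = 1/3873;  first 6 digits = (1, 0, 1, 8, 0, 5)

v_11(a) = 2 ≥ 1, so the series converges in ℤ_11 to 1/(1 − a) = 1/(1 − (-3872)) = 1/3873. Expand this rational in ℤ_11: compute digits iteratively via d_i = x_i mod 11, x_{i+1} = (x_i − d_i)/11. The first 6 digits are (1, 0, 1, 8, 0, 5).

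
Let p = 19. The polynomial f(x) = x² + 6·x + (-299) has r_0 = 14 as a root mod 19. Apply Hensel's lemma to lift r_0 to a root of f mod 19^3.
r_2 = 1363 (mod 6859)

Hensel: r_{i+1} = r_i − f(r_i)·(f′(r_i))^{-1} mod 19^{i+2}, f′(x) = 2x + 6. Iterate:
  r_0 = 14 (mod 19)
  r_1 = 280 (mod 361)
  r_2 = 1363 (mod 6859)
Final: r = 1363 satisfies f(r) ≡ 0 mod 19^3.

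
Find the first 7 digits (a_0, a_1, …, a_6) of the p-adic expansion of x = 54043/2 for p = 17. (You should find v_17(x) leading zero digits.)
(a_0, …, a_6) = (0, 0, 0, 14, 8, 8, 8)

v_17(54043/2) = 3, so a_0 = ... = a_2 = 0. Factor out: x = 17^3 · u with u = 11/2 a unit in ℤ_17. Expand u iteratively via a_{v+i} = u_i mod 17, u_{i+1} = (u_i − a_{v+i})/17:
  u_0 = 11/2;  a_3 = 14;  u_1 = (u_0 − 14)/17 = -1/2
  u_1 = -1/2;  a_4 = 8;  u_2 = (u_1 − 8)/17 = -1/2
  u_2 = -1/2;  a_5 = 8;  u_3 = (u_2 − 8)/17 = -1/2
  u_3 = -1/2;  a_6 = 8;  u_4 = (u_3 − 8)/17 = -1/2
Digits: (0, 0, 0, 14, 8, 8, 8).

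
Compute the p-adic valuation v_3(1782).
v_3(1782) = 4

v_3(n) is the largest exponent k such that 3^k divides n. Factor out: 1782 = 3^4 · 22. (Sign doesn't affect v_p.) So v_3(1782) = 4.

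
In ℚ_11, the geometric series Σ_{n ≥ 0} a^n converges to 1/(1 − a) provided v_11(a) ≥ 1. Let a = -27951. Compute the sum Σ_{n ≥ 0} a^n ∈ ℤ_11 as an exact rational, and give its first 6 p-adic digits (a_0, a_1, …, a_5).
Σ a^n = 1/(1 − a) = 1/27952;  first 6 digits = (1, 0, 0, 1, 9, 10)

v_11(a) = 3 ≥ 1, so the series converges in ℤ_11 to 1/(1 − a) = 1/(1 − (-27951)) = 1/27952. Expand this rational in ℤ_11: compute digits iteratively via d_i = x_i mod 11, x_{i+1} = (x_i − d_i)/11. The first 6 digits are (1, 0, 0, 1, 9, 10).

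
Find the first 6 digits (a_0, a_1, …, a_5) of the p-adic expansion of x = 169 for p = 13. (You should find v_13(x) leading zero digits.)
(a_0, …, a_5) = (0, 0, 1, 0, 0, 0)

v_13(169) = 2, so a_0 = ... = a_1 = 0. Factor out: x = 13^2 · u with u = 1 a unit in ℤ_13. Expand u iteratively via a_{v+i} = u_i mod 13, u_{i+1} = (u_i − a_{v+i})/13:
  u_0 = 1;  a_2 = 1;  u_1 = (u_0 − 1)/13 = 0
  u_1 = 0;  a_3 = 0;  u_2 = (u_1 − 0)/13 = 0
  u_2 = 0;  a_4 = 0;  u_3 = (u_2 − 0)/13 = 0
  u_3 = 0;  a_5 = 0;  u_4 = (u_3 − 0)/13 = 0
Digits: (0, 0, 1, 0, 0, 0).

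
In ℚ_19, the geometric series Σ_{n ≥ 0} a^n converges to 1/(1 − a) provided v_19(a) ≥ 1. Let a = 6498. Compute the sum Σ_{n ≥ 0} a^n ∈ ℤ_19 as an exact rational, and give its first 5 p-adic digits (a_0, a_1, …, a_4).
Σ a^n = 1/(1 − a) = -1/6497;  first 5 digits = (1, 0, 18, 0, 1)

v_19(a) = 2 ≥ 1, so the series converges in ℤ_19 to 1/(1 − a) = 1/(1 − 6498) = -1/6497. Expand this rational in ℤ_19: compute digits iteratively via d_i = x_i mod 19, x_{i+1} = (x_i − d_i)/19. The first 5 digits are (1, 0, 18, 0, 1).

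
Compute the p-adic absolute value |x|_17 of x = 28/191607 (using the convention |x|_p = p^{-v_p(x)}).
|28/191607|_17 = 4913

Step 1 — compute v_17(x) by factoring powers of 17 out of the numerator and denominator: v_17(28/191607) = -3. Step 2 — apply |x|_p = p^{-v_p(x)} = 17^{3} = 4913.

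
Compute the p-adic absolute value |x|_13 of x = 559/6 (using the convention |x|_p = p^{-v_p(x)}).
|559/6|_13 = 1/13

Step 1 — compute v_13(x) by factoring powers of 13 out of the numerator and denominator: v_13(559/6) = 1. Step 2 — apply |x|_p = p^{-v_p(x)} = 13^{-1} = 1/13.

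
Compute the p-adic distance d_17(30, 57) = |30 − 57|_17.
d_17(30, 57) = 1

Step 1 — x − y = 30 − 57 = -27. Step 2 — v_17(-27) = 0 (factor: -27 = −(17^0 · 27); the sign does not affect v_p). Step 3 — |x − y|_17 = 17^{0} = 1.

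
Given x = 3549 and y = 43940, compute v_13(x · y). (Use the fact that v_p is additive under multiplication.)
v_13(155943060) = 5

v_p(x) = 2 (factor: 3549 = 13^2 · 21); v_p(y) = 3 (factor: 43940 = 13^3 · 20). Additivity: v_p(xy) = v_p(x) + v_p(y) = 2 + 3 = 5. (Direct check: xy = 155943060 = 13^5 · (420).)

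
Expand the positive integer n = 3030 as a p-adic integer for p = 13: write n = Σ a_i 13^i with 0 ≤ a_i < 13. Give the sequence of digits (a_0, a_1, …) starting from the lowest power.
(a_0, a_1, …) = (1, 12, 4, 1)

Repeated division by 13 gives the digits low-to-high: 3030 = 1 + 12·13^1 + 4·13^2 + 1·13^3. Digit sequence: (1, 12, 4, 1).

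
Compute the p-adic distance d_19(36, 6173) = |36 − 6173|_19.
d_19(36, 6173) = 1/361

Step 1 — x − y = 36 − 6173 = -6137. Step 2 — v_19(-6137) = 2 (factor: -6137 = −(19^2 · 17); the sign does not affect v_p). Step 3 — |x − y|_19 = 19^{-2} = 1/361.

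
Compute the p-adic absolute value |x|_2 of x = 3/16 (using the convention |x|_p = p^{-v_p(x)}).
|3/16|_2 = 16

Step 1 — compute v_2(x) by factoring powers of 2 out of the numerator and denominator: v_2(3/16) = -4. Step 2 — apply |x|_p = p^{-v_p(x)} = 2^{4} = 16.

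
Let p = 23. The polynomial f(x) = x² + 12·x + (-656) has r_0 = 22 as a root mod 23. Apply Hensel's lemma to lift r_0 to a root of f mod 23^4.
r_3 = 36937 (mod 279841)

Hensel: r_{i+1} = r_i − f(r_i)·(f′(r_i))^{-1} mod 23^{i+2}, f′(x) = 2x + 12. Iterate:
  r_0 = 22 (mod 23)
  r_1 = 436 (mod 529)
  r_2 = 436 (mod 12167)
  r_3 = 36937 (mod 279841)
Final: r = 36937 satisfies f(r) ≡ 0 mod 23^4.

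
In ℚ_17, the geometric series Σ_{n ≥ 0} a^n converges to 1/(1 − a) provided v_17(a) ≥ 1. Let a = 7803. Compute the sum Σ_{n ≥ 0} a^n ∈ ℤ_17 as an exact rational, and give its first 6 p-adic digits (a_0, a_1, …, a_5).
Σ a^n = 1/(1 − a) = -1/7802;  first 6 digits = (1, 0, 10, 1, 15, 8)

v_17(a) = 2 ≥ 1, so the series converges in ℤ_17 to 1/(1 − a) = 1/(1 − 7803) = -1/7802. Expand this rational in ℤ_17: compute digits iteratively via d_i = x_i mod 17, x_{i+1} = (x_i − d_i)/17. The first 6 digits are (1, 0, 10, 1, 15, 8).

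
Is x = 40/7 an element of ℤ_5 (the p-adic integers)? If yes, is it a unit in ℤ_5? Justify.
x ∈ ℤ_5 but not a unit; v_5(x) = 1 > 0

ℤ_5 = {x ∈ ℚ_5 : v_5(x) ≥ 0} and ℤ_5^× = {x ∈ ℤ_5 : v_5(x) = 0}. Here v_5(40/7) = v_5(num) − v_5(den) = 1; compare against these criteria.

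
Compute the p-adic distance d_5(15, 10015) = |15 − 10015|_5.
d_5(15, 10015) = 1/625

Step 1 — x − y = 15 − 10015 = -10000. Step 2 — v_5(-10000) = 4 (factor: -10000 = −(5^4 · 16); the sign does not affect v_p). Step 3 — |x − y|_5 = 5^{-4} = 1/625.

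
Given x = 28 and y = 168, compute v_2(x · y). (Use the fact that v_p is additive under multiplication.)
v_2(4704) = 5

v_p(x) = 2 (factor: 28 = 2^2 · 7); v_p(y) = 3 (factor: 168 = 2^3 · 21). Additivity: v_p(xy) = v_p(x) + v_p(y) = 2 + 3 = 5. (Direct check: xy = 4704 = 2^5 · (147).)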